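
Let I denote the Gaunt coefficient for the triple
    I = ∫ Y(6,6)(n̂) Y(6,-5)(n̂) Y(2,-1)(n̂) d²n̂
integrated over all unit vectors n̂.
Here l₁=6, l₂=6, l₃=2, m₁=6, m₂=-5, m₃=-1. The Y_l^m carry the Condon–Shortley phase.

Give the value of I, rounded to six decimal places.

0.178412

m-sum 0 ✓  L=14 even ✓  0≤2≤12 ✓
Π(2lᵢ+1) = 13×13×5 = 845
triangle coeff Δ(6,6,2) = 1/90090
Σ_t [4,6]: t=4:+1/69120 t=5:−1/14400 t=6:+1/69120 = -7/172800
(3j)²=14/715 [(6 6 2; 0 0 0)], sign=-1
Σ_t [0,0]: t=0:+1/7257600 = 1/7257600
(3j)²=11/455 [(6 6 2; 6 -5 -1)], sign=-1
⇒ 4πI² = 2/5
I = (+1)√(2/5/(4π)) = 0.17841241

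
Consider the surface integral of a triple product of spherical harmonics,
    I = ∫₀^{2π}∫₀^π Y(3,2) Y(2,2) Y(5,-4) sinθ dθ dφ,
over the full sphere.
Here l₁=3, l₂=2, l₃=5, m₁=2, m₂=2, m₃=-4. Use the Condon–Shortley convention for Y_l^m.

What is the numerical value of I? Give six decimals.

0.268967

Checks pass: Σm=0; 10 even; l₃=5∈[1,5].
(2·3+1)(2·2+1)(2·5+1) = 385
Δ: 0! 6! 4! / 11! → 1/2310
sum: t=0:+1/144 = 1/144
3j²(3 2 5; 0 0 0) = Δ·Π!·Σ² = 10/231  (sign -1)
sum: t=0:+1/2880 = 1/2880
3j²(3 2 5; 2 2 -4) = Δ·Π!·Σ² = 3/55  (sign -1)
combine: 4πI² = 385·10/231·3/55 = 10/11
take √, sign +1: I = 0.26896683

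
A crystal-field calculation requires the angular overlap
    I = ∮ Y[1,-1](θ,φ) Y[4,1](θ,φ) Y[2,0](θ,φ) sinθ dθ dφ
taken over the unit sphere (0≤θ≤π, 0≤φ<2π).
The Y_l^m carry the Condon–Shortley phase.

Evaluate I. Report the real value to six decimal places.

l₃=2 ∉ [3,5] — triangle fails ⇒ I = 0

0.000000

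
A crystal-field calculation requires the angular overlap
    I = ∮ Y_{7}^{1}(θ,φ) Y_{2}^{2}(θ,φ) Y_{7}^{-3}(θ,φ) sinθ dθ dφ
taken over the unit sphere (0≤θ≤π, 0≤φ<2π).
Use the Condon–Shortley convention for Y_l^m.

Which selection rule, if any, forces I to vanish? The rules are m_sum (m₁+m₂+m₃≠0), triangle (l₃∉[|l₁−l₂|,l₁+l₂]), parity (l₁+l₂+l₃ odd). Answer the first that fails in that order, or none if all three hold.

none

m₁+m₂+m₃ = 1 + 2 − 3 = 0  ✓
triangle: |7−2|=5 ≤ l₃=7 ≤ 7+2=9  ✓
parity: l₁+l₂+l₃ = 16 is even  ✓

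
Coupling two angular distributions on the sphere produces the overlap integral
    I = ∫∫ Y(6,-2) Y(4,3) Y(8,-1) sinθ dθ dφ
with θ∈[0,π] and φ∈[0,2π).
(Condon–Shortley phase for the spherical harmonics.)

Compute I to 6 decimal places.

Checks pass: Σm=0; 18 even; l₃=8∈[2,10].
(2·6+1)(2·4+1)(2·8+1) = 1989
Δ: 2! 10! 6! / 19! → 1/23279256
sum: t=0:+1/1658880 t=1:−1/518400 t=2:+1/1658880 = -1/1382400
3j²(6 4 8; 0 0 0) = Δ·Π!·Σ² = 504/46189  (sign -1)
sum: t=1:−1/21772800 t=2:+1/4147200 = 17/87091200
3j²(6 4 8; -2 3 -1) = Δ·Π!·Σ² = 119/8151  (sign -1)
combine: 4πI² = 1989·504/46189·119/8151 = 179928/567853
take √, sign +1: I = 0.15879122

0.158791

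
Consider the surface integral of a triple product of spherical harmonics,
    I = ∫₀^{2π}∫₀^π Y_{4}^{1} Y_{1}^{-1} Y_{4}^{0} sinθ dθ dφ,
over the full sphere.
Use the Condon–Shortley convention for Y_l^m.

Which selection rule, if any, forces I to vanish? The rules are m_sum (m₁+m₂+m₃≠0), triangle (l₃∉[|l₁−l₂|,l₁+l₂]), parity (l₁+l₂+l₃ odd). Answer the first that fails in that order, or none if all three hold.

parity

m₁+m₂+m₃ = 1 − 1 + 0 = 0  ✓
triangle: |4−1|=3 ≤ l₃=4 ≤ 4+1=5  ✓
parity: l₁+l₂+l₃ = 9 is odd  ✗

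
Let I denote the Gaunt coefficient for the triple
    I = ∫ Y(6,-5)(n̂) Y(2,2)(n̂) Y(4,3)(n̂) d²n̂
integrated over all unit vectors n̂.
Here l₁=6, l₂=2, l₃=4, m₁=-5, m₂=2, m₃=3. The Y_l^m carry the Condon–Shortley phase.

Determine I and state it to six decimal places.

-0.288917

Checks pass: Σm=0; 12 even; l₃=4∈[4,8].
(2·6+1)(2·2+1)(2·4+1) = 585
Δ: 4! 8! 0! / 13! → 1/6435
sum: t=2:+1/2304 = 1/2304
3j²(6 2 4; 0 0 0) = Δ·Π!·Σ² = 5/143  (sign +1)
sum: t=4:+1/120960 = 1/120960
3j²(6 2 4; -5 2 3) = Δ·Π!·Σ² = 2/39  (sign -1)
combine: 4πI² = 585·5/143·2/39 = 150/143
take √, sign -1: I = -0.28891672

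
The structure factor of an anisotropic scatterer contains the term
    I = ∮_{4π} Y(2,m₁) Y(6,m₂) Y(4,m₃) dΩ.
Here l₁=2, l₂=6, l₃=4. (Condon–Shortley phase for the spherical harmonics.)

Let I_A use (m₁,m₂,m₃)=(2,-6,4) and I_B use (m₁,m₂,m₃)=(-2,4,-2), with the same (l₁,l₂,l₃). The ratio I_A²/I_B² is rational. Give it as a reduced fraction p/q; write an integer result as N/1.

33/14

Same 2,6,4: normalisation and zero-m 3j drop out of the ratio.
A: Δ: 4! 0! 8! / 13! → 1/6435; sum: t=0:+1/967680 = 1/967680; 3j²(2 6 4; 2 -6 4) = Δ·Π!·Σ² = 1/13  (sign +1)
B: Δ: 4! 0! 8! / 13! → 1/6435; sum: t=4:+1/34560 = 1/34560; 3j²(2 6 4; -2 4 -2) = Δ·Π!·Σ² = 14/429  (sign +1)
I_A²/I_B² = (1/13)/(14/429) = 33/14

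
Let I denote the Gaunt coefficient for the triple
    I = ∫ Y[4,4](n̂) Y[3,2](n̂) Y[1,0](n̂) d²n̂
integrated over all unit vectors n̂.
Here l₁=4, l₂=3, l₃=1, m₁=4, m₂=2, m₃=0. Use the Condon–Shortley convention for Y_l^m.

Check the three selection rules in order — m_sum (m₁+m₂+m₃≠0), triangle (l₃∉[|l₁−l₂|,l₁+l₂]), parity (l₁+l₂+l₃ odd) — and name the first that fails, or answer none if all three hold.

m₁+m₂+m₃ = 4 + 2 + 0 = 6  ✗
triangle: |4−3|=1 ≤ l₃=1 ≤ 4+3=7
parity: l₁+l₂+l₃ = 8 is even

m_sum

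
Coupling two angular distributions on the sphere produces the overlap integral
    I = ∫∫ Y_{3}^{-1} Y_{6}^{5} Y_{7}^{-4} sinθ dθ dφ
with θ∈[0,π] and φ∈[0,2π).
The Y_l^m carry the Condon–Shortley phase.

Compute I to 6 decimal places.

Checks pass: Σm=0; 16 even; l₃=7∈[3,9].
(2·3+1)(2·6+1)(2·7+1) = 1365
Δ: 2! 4! 10! / 17! → 1/2042040
sum: t=0:+1/207360 t=1:−1/57600 t=2:+1/207360 = -1/129600
3j²(3 6 7; 0 0 0) = Δ·Π!·Σ² = 168/12155  (sign +1)
sum: t=1:−1/21772800 t=2:+1/2903040 = 13/43545600
3j²(3 6 7; -1 5 -4) = Δ·Π!·Σ² = 143/7140  (sign -1)
combine: 4πI² = 1365·168/12155·143/7140 = 546/1445
take √, sign -1: I = -0.17340334

-0.173403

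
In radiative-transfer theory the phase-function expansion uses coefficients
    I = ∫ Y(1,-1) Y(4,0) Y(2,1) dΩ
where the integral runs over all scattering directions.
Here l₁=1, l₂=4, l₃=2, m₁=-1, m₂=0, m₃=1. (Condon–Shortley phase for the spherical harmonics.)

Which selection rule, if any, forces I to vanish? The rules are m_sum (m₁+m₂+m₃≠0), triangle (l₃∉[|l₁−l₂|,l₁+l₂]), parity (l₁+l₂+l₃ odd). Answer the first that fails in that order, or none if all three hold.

Σmᵢ = 0  ✓
l₃∈[|l₁−l₂|,l₁+l₂]=[3,5], have l₃=2  ✗
Σlᵢ = 7 ⇒ odd

triangle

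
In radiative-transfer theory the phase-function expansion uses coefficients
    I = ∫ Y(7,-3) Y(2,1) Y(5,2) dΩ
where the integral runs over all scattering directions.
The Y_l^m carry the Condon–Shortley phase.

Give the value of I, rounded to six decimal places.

-0.248277

Checks pass: Σm=0; 14 even; l₃=5∈[5,9].
(2·7+1)(2·2+1)(2·5+1) = 825
Δ: 4! 10! 0! / 15! → 1/15015
sum: t=2:+1/57600 = 1/57600
3j²(7 2 5; 0 0 0) = Δ·Π!·Σ² = 21/715  (sign -1)
sum: t=3:−1/181440 = -1/181440
3j²(7 2 5; -3 1 2) = Δ·Π!·Σ² = 32/1001  (sign +1)
combine: 4πI² = 825·21/715·32/1001 = 1440/1859
take √, sign -1: I = -0.24827707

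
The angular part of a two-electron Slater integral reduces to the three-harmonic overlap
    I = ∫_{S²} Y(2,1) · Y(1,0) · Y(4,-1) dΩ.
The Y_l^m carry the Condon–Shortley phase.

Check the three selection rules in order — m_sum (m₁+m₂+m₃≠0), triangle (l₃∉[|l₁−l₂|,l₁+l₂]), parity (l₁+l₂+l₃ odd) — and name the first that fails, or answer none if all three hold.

m₁+m₂+m₃ = 1 + 0 − 1 = 0  ✓
triangle: |2−1|=1 ≤ l₃=4 ≤ 2+1=3  ✗
parity: l₁+l₂+l₃ = 7 is odd

triangle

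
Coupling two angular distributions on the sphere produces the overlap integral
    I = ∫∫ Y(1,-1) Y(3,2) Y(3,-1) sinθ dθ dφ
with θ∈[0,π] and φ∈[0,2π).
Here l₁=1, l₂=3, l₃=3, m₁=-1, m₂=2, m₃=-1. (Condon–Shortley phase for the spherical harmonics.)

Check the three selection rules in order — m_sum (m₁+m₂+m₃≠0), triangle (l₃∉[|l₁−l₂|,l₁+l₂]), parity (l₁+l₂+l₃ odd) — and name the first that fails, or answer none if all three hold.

azimuthal sum: -1 + 2 − 1 = 0  ✓
2 ≤ 3 ≤ 4 (triangle on l)  ✓
L = 1 + 3 + 3 = 7 (odd)  ✗

parity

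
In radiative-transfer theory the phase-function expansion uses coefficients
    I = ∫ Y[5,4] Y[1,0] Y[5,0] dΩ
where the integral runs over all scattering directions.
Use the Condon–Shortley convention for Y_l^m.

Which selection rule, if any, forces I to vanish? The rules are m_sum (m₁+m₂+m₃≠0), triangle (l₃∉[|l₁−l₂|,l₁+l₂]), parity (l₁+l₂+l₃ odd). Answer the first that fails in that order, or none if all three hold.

m_sum

Σmᵢ = 4  ✗
l₃∈[|l₁−l₂|,l₁+l₂]=[4,6], have l₃=5
Σlᵢ = 11 ⇒ odd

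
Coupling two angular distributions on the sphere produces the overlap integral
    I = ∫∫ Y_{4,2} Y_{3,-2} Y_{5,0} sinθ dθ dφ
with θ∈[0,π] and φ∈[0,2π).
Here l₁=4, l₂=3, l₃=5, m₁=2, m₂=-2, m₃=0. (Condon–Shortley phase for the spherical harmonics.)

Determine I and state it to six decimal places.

-0.171327

Rules hold: Σm=0, L=12 even, 1≤5≤7.
N = 9·7·11 = 693
Δ = 2!·6!·4!/13! = 1/180180
Racah Σ t=0..2: t=0:+1/576 t=1:−1/144 t=2:+1/576 = -1/288
⇒ 3j(4 3 5; 0 0 0)² = 20/1001, sgn +1
Racah Σ t=0..1: t=0:+1/576 t=1:−1/2880 = 1/720
⇒ 3j(4 3 5; 2 -2 0)² = 80/3003, sgn -1
4πI² = N·(3j₀)²·(3jₘ)² = 4800/13013
I = -1·√(0.368862/4π) = -0.17132746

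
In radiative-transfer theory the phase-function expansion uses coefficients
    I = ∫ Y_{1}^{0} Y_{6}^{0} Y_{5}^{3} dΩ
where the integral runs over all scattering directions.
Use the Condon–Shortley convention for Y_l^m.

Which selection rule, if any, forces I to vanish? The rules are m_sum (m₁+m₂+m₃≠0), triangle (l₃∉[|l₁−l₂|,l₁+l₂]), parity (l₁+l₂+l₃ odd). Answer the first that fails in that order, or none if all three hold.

m_sum

m₁+m₂+m₃ = 0 + 0 + 3 = 3  ✗
triangle: |1−6|=5 ≤ l₃=5 ≤ 1+6=7
parity: l₁+l₂+l₃ = 12 is even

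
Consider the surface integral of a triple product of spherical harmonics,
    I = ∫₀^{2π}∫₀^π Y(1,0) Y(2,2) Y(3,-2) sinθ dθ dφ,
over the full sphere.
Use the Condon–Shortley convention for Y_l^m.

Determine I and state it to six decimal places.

0.184674

Rules hold: Σm=0, L=6 even, 1≤3≤3.
N = 3·5·7 = 105
Δ = 0!·2!·4!/7! = 1/105
Racah Σ t=0..0: t=0:+1/4 = 1/4
⇒ 3j(1 2 3; 0 0 0)² = 3/35, sgn -1
Racah Σ t=0..0: t=0:+1/24 = 1/24
⇒ 3j(1 2 3; 0 2 -2)² = 1/21, sgn -1
4πI² = N·(3j₀)²·(3jₘ)² = 3/7
I = +1·√(0.428571/4π) = 0.18467439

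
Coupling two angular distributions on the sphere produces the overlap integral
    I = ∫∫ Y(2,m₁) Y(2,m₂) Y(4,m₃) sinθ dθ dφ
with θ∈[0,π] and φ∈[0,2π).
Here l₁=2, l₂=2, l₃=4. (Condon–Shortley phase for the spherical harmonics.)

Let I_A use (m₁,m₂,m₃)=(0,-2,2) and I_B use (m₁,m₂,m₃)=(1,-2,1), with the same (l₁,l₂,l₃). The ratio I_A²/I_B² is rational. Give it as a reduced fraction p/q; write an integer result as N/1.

3/1

Shared (l₁,l₂,l₃)=(2,2,4): N and (l;000)² cancel in I_A²/I_B².
A: Δ = 0!·4!·4!/9! = 1/630; Racah Σ t=0..0: t=0:+1/96 = 1/96; ⇒ 3j(2 2 4; 0 -2 2)² = 1/42, sgn +1
B: Δ = 0!·4!·4!/9! = 1/630; Racah Σ t=0..0: t=0:+1/144 = 1/144; ⇒ 3j(2 2 4; 1 -2 1)² = 1/126, sgn -1
I_A²/I_B² = (1/42)/(1/126) = 3/1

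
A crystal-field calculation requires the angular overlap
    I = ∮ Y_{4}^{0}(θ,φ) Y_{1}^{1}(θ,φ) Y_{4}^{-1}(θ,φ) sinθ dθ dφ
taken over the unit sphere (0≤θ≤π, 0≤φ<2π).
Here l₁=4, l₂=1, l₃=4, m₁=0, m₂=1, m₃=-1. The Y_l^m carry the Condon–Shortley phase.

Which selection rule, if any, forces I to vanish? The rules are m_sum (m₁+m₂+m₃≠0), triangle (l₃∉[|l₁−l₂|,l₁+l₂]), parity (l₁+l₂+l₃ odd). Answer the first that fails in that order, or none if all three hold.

parity

m₁+m₂+m₃ = 0 + 1 − 1 = 0  ✓
triangle: |4−1|=3 ≤ l₃=4 ≤ 4+1=5  ✓
parity: l₁+l₂+l₃ = 9 is odd  ✗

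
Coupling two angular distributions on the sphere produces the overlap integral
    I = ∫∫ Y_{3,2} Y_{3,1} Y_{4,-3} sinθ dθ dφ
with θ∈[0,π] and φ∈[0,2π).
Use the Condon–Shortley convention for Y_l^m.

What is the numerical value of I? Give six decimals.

-0.095955

Rules hold: Σm=0, L=10 even, 0≤4≤6.
N = 7·7·9 = 441
Δ = 2!·4!·4!/11! = 1/34650
Racah Σ t=0..2: t=0:+1/72 t=1:−1/16 t=2:+1/72 = -5/144
⇒ 3j(3 3 4; 0 0 0)² = 2/77, sgn -1
Racah Σ t=0..1: t=0:+1/288 t=1:−1/144 = -1/288
⇒ 3j(3 3 4; 2 1 -3)² = 1/99, sgn +1
4πI² = N·(3j₀)²·(3jₘ)² = 14/121
I = -1·√(0.115702/4π) = -0.09595473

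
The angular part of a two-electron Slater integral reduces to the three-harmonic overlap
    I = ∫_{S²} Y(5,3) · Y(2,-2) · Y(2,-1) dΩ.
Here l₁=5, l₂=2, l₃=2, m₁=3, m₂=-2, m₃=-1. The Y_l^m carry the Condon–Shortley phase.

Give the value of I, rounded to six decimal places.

triangle: need 3≤l₃≤7, have 2; I=0

0.000000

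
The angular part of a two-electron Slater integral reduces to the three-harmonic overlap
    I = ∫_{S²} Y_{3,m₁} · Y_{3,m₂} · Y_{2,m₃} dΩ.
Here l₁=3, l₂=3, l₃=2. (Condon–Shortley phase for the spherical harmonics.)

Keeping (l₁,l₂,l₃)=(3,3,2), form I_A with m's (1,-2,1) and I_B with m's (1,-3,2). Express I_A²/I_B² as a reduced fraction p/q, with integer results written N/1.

Shared (l₁,l₂,l₃)=(3,3,2): N and (l;000)² cancel in I_A²/I_B².
A: Δ = 4!·2!·2!/9! = 1/3780; Racah Σ t=0..1: t=0:+1/48 t=1:−1/12 = -1/16; ⇒ 3j(3 3 2; 1 -2 1)² = 1/28, sgn +1
B: Δ = 4!·2!·2!/9! = 1/3780; Racah Σ t=0..0: t=0:+1/96 = 1/96; ⇒ 3j(3 3 2; 1 -3 2)² = 1/42, sgn +1
I_A²/I_B² = (1/28)/(1/42) = 3/2

3/2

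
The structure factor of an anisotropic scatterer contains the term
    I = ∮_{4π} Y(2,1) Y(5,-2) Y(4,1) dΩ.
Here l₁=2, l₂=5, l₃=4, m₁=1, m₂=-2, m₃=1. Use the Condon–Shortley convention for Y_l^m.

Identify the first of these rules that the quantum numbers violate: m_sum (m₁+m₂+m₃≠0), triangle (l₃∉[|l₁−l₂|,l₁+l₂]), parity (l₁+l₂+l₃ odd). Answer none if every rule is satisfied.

parity

azimuthal sum: 1 − 2 + 1 = 0  ✓
3 ≤ 4 ≤ 7 (triangle on l)  ✓
L = 2 + 5 + 4 = 11 (odd)  ✗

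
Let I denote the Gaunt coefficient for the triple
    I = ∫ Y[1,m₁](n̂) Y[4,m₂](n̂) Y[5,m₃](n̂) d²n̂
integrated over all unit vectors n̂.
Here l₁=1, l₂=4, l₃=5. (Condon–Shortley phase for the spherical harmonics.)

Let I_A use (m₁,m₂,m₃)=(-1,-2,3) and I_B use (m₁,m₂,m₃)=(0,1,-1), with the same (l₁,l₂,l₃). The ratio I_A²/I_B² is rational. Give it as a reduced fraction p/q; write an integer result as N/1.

7/6

Shared (l₁,l₂,l₃)=(1,4,5): N and (l;000)² cancel in I_A²/I_B².
A: Δ = 0!·2!·8!/11! = 1/495; Racah Σ t=0..0: t=0:+1/2880 = 1/2880; ⇒ 3j(1 4 5; -1 -2 3)² = 28/495, sgn +1
B: Δ = 0!·2!·8!/11! = 1/495; Racah Σ t=0..0: t=0:+1/720 = 1/720; ⇒ 3j(1 4 5; 0 1 -1)² = 8/165, sgn +1
I_A²/I_B² = (28/495)/(8/165) = 7/6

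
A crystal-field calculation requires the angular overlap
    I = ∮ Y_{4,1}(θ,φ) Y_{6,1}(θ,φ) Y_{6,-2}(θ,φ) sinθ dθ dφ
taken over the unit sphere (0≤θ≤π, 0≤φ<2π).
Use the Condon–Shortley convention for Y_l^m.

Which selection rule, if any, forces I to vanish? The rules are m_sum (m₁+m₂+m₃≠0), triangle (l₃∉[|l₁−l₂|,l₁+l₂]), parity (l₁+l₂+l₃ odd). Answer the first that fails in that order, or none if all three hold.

m₁+m₂+m₃ = 1 + 1 − 2 = 0  ✓
triangle: |4−6|=2 ≤ l₃=6 ≤ 4+6=10  ✓
parity: l₁+l₂+l₃ = 16 is even  ✓

none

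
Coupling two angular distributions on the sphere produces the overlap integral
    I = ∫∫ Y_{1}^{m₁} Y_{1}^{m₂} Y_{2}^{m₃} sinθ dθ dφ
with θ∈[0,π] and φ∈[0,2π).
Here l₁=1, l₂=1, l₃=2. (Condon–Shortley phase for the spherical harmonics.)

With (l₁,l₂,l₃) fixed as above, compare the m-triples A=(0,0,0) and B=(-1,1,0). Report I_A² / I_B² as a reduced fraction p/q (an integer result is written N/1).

l's match ⇒ only the (l;m) 3-j factors differ between A and B.
A: triangle coeff Δ(1,1,2) = 1/30; Σ_t [0,0]: t=0:+1/1 = 1/1; (3j)²=2/15 [(1 1 2; 0 0 0)], sign=+1
B: triangle coeff Δ(1,1,2) = 1/30; Σ_t [0,0]: t=0:+1/4 = 1/4; (3j)²=1/30 [(1 1 2; -1 1 0)], sign=+1
I_A²/I_B² = (2/15)/(1/30) = 4/1

4/1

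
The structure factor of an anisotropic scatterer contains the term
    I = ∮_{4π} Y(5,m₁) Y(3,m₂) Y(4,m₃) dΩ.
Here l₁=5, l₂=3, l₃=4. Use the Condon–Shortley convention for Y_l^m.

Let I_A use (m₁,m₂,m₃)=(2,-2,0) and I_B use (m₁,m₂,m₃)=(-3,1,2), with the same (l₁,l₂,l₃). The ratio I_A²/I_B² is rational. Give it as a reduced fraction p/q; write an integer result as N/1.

l's match ⇒ only the (l;m) 3-j factors differ between A and B.
A: triangle coeff Δ(5,3,4) = 1/180180; Σ_t [0,1]: t=0:+1/864 t=1:−1/576 = -1/1728; (3j)²=5/1287 [(5 3 4; 2 -2 0)], sign=-1
B: triangle coeff Δ(5,3,4) = 1/180180; Σ_t [2,4]: t=2:+1/5760 t=3:−1/720 t=4:+1/2304 = -1/1280; (3j)²=27/1430 [(5 3 4; -3 1 2)], sign=-1
I_A²/I_B² = (5/1287)/(27/1430) = 50/243

50/243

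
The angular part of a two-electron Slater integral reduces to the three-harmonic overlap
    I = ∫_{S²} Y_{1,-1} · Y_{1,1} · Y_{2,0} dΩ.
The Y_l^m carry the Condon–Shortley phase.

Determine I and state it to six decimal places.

0.126157

m-sum 0 ✓  L=4 even ✓  0≤2≤2 ✓
Π(2lᵢ+1) = 3×3×5 = 45
triangle coeff Δ(1,1,2) = 1/30
Σ_t [0,0]: t=0:+1/1 = 1/1
(3j)²=2/15 [(1 1 2; 0 0 0)], sign=+1
Σ_t [0,0]: t=0:+1/4 = 1/4
(3j)²=1/30 [(1 1 2; -1 1 0)], sign=+1
⇒ 4πI² = 1/5
I = (+1)√(1/5/(4π)) = 0.12615663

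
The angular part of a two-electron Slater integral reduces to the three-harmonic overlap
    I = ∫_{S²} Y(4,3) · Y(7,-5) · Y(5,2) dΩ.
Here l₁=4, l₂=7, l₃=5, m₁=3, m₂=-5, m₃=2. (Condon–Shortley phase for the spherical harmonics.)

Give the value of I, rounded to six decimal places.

-0.026159

m-sum 0 ✓  L=16 even ✓  3≤5≤11 ✓
Π(2lᵢ+1) = 9×15×11 = 1485
triangle coeff Δ(4,7,5) = 1/6126120
Σ_t [2,4]: t=2:+1/69120 t=3:−1/20736 t=4:+1/69120 = -1/51840
(3j)²=280/21879 [(4 7 5; 0 0 0)], sign=+1
Σ_t [0,1]: t=0:+1/1036800 t=1:−1/1209600 = 1/7257600
(3j)²=1/2210 [(4 7 5; 3 -5 2)], sign=-1
⇒ 4πI² = 420/48841
I = (-1)√(420/48841/(4π)) = -0.02615938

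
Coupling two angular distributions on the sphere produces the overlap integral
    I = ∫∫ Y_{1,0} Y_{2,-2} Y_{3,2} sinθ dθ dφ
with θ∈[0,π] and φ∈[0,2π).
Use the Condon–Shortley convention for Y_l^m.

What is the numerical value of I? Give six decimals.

Rules hold: Σm=0, L=6 even, 1≤3≤3.
N = 3·5·7 = 105
Δ = 0!·2!·4!/7! = 1/105
Racah Σ t=0..0: t=0:+1/4 = 1/4
⇒ 3j(1 2 3; 0 0 0)² = 3/35, sgn -1
Racah Σ t=0..0: t=0:+1/24 = 1/24
⇒ 3j(1 2 3; 0 -2 2)² = 1/21, sgn -1
4πI² = N·(3j₀)²·(3jₘ)² = 3/7
I = +1·√(0.428571/4π) = 0.18467439

0.184674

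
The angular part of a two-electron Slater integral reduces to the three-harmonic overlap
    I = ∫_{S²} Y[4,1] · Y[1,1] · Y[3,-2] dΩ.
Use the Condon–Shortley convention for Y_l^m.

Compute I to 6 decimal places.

-0.106622

Rules hold: Σm=0, L=8 even, 3≤3≤5.
N = 9·3·7 = 189
Δ = 2!·6!·0!/9! = 1/252
Racah Σ t=1..1: t=1:−1/36 = -1/36
⇒ 3j(4 1 3; 0 0 0)² = 4/63, sgn +1
Racah Σ t=2..2: t=2:+1/240 = 1/240
⇒ 3j(4 1 3; 1 1 -2)² = 1/84, sgn -1
4πI² = N·(3j₀)²·(3jₘ)² = 1/7
I = -1·√(0.142857/4π) = -0.10662181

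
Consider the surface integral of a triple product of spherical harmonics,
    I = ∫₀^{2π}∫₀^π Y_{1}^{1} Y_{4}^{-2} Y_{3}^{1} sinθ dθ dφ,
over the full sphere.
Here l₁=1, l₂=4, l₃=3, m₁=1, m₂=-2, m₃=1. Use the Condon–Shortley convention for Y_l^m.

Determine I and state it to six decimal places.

m-sum 0 ✓  L=8 even ✓  3≤3≤5 ✓
Π(2lᵢ+1) = 3×9×7 = 189
triangle coeff Δ(1,4,3) = 1/252
Σ_t [1,1]: t=1:−1/36 = -1/36
(3j)²=4/63 [(1 4 3; 0 0 0)], sign=+1
Σ_t [0,0]: t=0:+1/96 = 1/96
(3j)²=5/84 [(1 4 3; 1 -2 1)], sign=+1
⇒ 4πI² = 5/7
I = (+1)√(5/7/(4π)) = 0.23841361

0.238414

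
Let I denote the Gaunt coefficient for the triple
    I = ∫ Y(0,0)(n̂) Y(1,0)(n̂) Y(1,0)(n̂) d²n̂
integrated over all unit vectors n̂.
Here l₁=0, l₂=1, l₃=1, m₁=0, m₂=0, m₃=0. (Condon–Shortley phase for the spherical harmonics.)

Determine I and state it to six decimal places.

m-sum 0 ✓  L=2 even ✓  1≤1≤1 ✓
Π(2lᵢ+1) = 1×3×3 = 9
triangle coeff Δ(0,1,1) = 1/3
Σ_t [0,0]: t=0:+1/1 = 1/1
(3j)²=1/3 [(0 1 1; 0 0 0)], sign=-1
(m-triple is (0,0,0) — same symbol as above.)
⇒ 4πI² = 1/1
I = (+1)√(1/1/(4π)) = 0.28209479

0.282095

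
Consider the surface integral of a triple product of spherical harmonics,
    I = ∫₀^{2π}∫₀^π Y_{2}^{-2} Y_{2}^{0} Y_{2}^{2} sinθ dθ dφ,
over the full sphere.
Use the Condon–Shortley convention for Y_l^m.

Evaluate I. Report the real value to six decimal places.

m-sum 0 ✓  L=6 even ✓  0≤2≤4 ✓
Π(2lᵢ+1) = 5×5×5 = 125
triangle coeff Δ(2,2,2) = 1/630
Σ_t [0,2]: t=0:+1/8 t=1:−1/1 t=2:+1/8 = -3/4
(3j)²=2/35 [(2 2 2; 0 0 0)], sign=-1
Σ_t [2,2]: t=2:+1/8 = 1/8
(3j)²=2/35 [(2 2 2; -2 0 2)], sign=+1
⇒ 4πI² = 20/49
I = (-1)√(20/49/(4π)) = -0.18022375

-0.180224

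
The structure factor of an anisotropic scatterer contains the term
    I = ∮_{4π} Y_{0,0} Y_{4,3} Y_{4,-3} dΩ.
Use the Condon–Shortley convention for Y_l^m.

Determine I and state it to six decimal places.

m-sum 0 ✓  L=8 even ✓  4≤4≤4 ✓
Π(2lᵢ+1) = 1×9×9 = 81
triangle coeff Δ(0,4,4) = 1/9
Σ_t [0,0]: t=0:+1/576 = 1/576
(3j)²=1/9 [(0 4 4; 0 0 0)], sign=+1
Σ_t [0,0]: t=0:+1/5040 = 1/5040
(3j)²=1/9 [(0 4 4; 0 3 -3)], sign=-1
⇒ 4πI² = 1/1
I = (-1)√(1/1/(4π)) = -0.28209479

-0.282095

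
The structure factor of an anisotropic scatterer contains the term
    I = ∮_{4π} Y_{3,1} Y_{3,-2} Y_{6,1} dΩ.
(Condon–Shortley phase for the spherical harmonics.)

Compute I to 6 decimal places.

m-sum 0 ✓  L=12 even ✓  0≤6≤6 ✓
Π(2lᵢ+1) = 7×7×13 = 637
triangle coeff Δ(3,3,6) = 1/12012
Σ_t [0,0]: t=0:+1/1296 = 1/1296
(3j)²=100/3003 [(3 3 6; 0 0 0)], sign=+1
Σ_t [0,0]: t=0:+1/5760 = 1/5760
(3j)²=5/572 [(3 3 6; 1 -2 1)], sign=-1
⇒ 4πI² = 875/4719
I = (-1)√(875/4719/(4π)) = -0.12147142

-0.121471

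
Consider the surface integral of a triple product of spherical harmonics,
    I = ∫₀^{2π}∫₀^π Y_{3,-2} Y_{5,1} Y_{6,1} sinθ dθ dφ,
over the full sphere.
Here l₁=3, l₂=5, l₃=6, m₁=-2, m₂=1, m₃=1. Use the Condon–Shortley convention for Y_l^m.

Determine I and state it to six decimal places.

0.134828

Rules hold: Σm=0, L=14 even, 2≤6≤8.
N = 7·11·13 = 1001
Δ = 2!·4!·8!/15! = 1/675675
Racah Σ t=0..2: t=0:+1/8640 t=1:−1/2304 t=2:+1/8640 = -7/34560
⇒ 3j(3 5 6; 0 0 0)² = 7/429, sgn -1
Racah Σ t=1..2: t=1:−1/17280 t=2:+1/6912 = 1/11520
⇒ 3j(3 5 6; -2 1 1)² = 2/143, sgn -1
4πI² = N·(3j₀)²·(3jₘ)² = 98/429
I = +1·√(0.228438/4π) = 0.13482780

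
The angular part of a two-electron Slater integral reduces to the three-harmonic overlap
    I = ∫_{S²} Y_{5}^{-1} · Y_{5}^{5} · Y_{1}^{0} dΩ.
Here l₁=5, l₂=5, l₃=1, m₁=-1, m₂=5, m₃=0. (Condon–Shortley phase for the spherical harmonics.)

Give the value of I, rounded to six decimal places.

Σmᵢ = 4 ≠ 0, so the φ-integral vanishes; I = 0

0.000000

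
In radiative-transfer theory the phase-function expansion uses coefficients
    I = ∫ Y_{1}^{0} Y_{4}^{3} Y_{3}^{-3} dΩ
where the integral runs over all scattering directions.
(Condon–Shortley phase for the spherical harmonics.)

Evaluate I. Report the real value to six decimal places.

m-sum 0 ✓  L=8 even ✓  3≤3≤5 ✓
Π(2lᵢ+1) = 3×9×7 = 189
triangle coeff Δ(1,4,3) = 1/252
Σ_t [1,1]: t=1:−1/36 = -1/36
(3j)²=4/63 [(1 4 3; 0 0 0)], sign=+1
Σ_t [1,1]: t=1:−1/720 = -1/720
(3j)²=1/36 [(1 4 3; 0 3 -3)], sign=-1
⇒ 4πI² = 1/3
I = (-1)√(1/3/(4π)) = -0.16286750

-0.162868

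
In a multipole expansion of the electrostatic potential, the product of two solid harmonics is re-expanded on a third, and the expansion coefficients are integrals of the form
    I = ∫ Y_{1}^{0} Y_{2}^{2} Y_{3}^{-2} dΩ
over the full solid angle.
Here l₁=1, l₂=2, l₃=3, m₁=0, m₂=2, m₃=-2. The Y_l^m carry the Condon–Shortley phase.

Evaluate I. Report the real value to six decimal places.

m-sum 0 ✓  L=6 even ✓  1≤3≤3 ✓
Π(2lᵢ+1) = 3×5×7 = 105
triangle coeff Δ(1,2,3) = 1/105
Σ_t [0,0]: t=0:+1/4 = 1/4
(3j)²=3/35 [(1 2 3; 0 0 0)], sign=-1
Σ_t [0,0]: t=0:+1/24 = 1/24
(3j)²=1/21 [(1 2 3; 0 2 -2)], sign=-1
⇒ 4πI² = 3/7
I = (+1)√(3/7/(4π)) = 0.18467439

0.184674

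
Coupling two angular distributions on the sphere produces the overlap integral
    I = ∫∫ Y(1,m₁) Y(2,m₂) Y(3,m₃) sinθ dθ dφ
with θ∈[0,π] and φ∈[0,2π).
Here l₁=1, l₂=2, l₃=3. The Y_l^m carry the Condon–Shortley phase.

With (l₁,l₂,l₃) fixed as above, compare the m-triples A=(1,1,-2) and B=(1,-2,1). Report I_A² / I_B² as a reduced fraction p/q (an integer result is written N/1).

10/1

Same 1,2,3: normalisation and zero-m 3j drop out of the ratio.
A: Δ: 0! 2! 4! / 7! → 1/105; sum: t=0:+1/12 = 1/12; 3j²(1 2 3; 1 1 -2) = Δ·Π!·Σ² = 2/21  (sign -1)
B: Δ: 0! 2! 4! / 7! → 1/105; sum: t=0:+1/48 = 1/48; 3j²(1 2 3; 1 -2 1) = Δ·Π!·Σ² = 1/105  (sign +1)
I_A²/I_B² = (2/21)/(1/105) = 10/1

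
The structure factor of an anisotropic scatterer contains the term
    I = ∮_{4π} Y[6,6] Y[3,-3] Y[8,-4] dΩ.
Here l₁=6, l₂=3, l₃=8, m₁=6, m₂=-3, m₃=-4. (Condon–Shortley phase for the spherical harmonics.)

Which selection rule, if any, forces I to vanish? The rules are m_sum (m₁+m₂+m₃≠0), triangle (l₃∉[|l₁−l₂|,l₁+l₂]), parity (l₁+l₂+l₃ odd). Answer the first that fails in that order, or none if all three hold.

azimuthal sum: 6 − 3 − 4 = -1  ✗
3 ≤ 8 ≤ 9 (triangle on l)
L = 6 + 3 + 8 = 17 (odd)

m_sum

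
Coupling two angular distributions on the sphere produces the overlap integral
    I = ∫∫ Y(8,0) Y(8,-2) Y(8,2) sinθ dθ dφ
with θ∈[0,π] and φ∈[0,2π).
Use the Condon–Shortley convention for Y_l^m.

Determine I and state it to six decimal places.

-0.053027

Rules hold: Σm=0, L=24 even, 0≤8≤16.
N = 17·17·17 = 4913
Δ = 8!·8!·8!/25! = 1/236637794250
Racah Σ t=0..8: t=0:+1/65548320768000 t=1:−1/128024064000 t=2:+1/2985984000 t=3:−1/373248000 t=4:+1/191102976 t=5:−1/373248000 t=6:+1/2985984000 t=7:−1/128024064000 t=8:+1/65548320768000 = 11/20808990720
⇒ 3j(8 8 8; 0 0 0)² = 490/96577, sgn +1
Racah Σ t=0..6: t=0:+1/2341011456000 t=1:−1/18289152000 t=2:+1/1194393600 t=3:−1/373248000 t=4:+1/477757440 t=5:−1/2612736000 t=6:+1/83607552000 = -407/2341011456000
⇒ 3j(8 8 8; 0 -2 2)² = 1369/965770, sgn -1
4πI² = N·(3j₀)²·(3jₘ)² = 1140377/32273761
I = -1·√(0.0353345/4π) = -0.05302669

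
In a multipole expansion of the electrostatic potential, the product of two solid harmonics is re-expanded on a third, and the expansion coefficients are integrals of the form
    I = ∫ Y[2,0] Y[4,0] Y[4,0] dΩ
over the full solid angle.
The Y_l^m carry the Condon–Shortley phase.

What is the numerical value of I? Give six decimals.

Checks pass: Σm=0; 10 even; l₃=4∈[2,6].
(2·2+1)(2·4+1)(2·4+1) = 405
Δ: 2! 2! 6! / 11! → 1/13860
sum: t=0:+1/192 t=1:−1/36 t=2:+1/192 = -5/288
3j²(2 4 4; 0 0 0) = Δ·Π!·Σ² = 20/693  (sign -1)
(m-triple is (0,0,0) — same symbol as above.)
combine: 4πI² = 405·20/693·20/693 = 2000/5929
take √, sign +1: I = 0.16383977

0.163840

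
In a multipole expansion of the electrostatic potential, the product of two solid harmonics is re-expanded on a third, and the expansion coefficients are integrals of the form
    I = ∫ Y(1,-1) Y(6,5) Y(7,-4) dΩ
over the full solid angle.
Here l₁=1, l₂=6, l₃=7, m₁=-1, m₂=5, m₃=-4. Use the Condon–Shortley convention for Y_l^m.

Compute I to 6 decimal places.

0.060604

m-sum 0 ✓  L=14 even ✓  5≤7≤7 ✓
Π(2lᵢ+1) = 3×13×15 = 585
triangle coeff Δ(1,6,7) = 1/1365
Σ_t [0,0]: t=0:+1/518400 = 1/518400
(3j)²=7/195 [(1 6 7; 0 0 0)], sign=-1
Σ_t [0,0]: t=0:+1/79833600 = 1/79833600
(3j)²=1/455 [(1 6 7; -1 5 -4)], sign=-1
⇒ 4πI² = 3/65
I = (+1)√(3/65/(4π)) = 0.06060368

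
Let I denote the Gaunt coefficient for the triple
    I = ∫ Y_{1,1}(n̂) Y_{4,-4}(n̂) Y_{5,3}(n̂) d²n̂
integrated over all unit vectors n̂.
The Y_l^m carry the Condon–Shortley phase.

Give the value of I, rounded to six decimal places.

-0.049106

Rules hold: Σm=0, L=10 even, 3≤5≤5.
N = 3·9·11 = 297
Δ = 0!·2!·8!/11! = 1/495
Racah Σ t=0..0: t=0:+1/576 = 1/576
⇒ 3j(1 4 5; 0 0 0)² = 5/99, sgn -1
Racah Σ t=0..0: t=0:+1/80640 = 1/80640
⇒ 3j(1 4 5; 1 -4 3)² = 1/495, sgn +1
4πI² = N·(3j₀)²·(3jₘ)² = 1/33
I = -1·√(0.030303/4π) = -0.04910640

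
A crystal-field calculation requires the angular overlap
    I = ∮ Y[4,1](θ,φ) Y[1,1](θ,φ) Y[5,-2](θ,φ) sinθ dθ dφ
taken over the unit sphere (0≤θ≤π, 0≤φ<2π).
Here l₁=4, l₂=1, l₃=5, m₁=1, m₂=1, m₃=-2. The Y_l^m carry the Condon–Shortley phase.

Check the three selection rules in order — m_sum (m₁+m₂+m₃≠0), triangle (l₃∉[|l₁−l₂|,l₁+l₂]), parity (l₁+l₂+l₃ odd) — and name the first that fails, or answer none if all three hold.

none

Σmᵢ = 0  ✓
l₃∈[|l₁−l₂|,l₁+l₂]=[3,5], have l₃=5  ✓
Σlᵢ = 10 ⇒ even  ✓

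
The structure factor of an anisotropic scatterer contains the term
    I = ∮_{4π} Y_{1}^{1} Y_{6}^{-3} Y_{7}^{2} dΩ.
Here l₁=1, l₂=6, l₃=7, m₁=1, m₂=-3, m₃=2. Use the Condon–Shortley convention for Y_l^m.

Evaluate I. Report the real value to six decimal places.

m-sum 0 ✓  L=14 even ✓  5≤7≤7 ✓
Π(2lᵢ+1) = 3×13×15 = 585
triangle coeff Δ(1,6,7) = 1/1365
Σ_t [0,0]: t=0:+1/518400 = 1/518400
(3j)²=7/195 [(1 6 7; 0 0 0)], sign=-1
Σ_t [0,0]: t=0:+1/4354560 = 1/4354560
(3j)²=2/273 [(1 6 7; 1 -3 2)], sign=-1
⇒ 4πI² = 2/13
I = (+1)√(2/13/(4π)) = 0.11064668

0.110647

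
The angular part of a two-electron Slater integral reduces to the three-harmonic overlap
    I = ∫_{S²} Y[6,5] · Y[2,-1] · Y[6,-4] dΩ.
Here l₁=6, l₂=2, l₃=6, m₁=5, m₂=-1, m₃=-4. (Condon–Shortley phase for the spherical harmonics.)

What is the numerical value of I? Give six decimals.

Rules hold: Σm=0, L=14 even, 4≤6≤8.
N = 13·5·13 = 845
Δ = 2!·10!·2!/15! = 1/90090
Racah Σ t=0..2: t=0:+1/69120 t=1:−1/14400 t=2:+1/69120 = -7/172800
⇒ 3j(6 2 6; 0 0 0)² = 14/715, sgn -1
Racah Σ t=0..1: t=0:+1/725760 t=1:−1/7257600 = 1/806400
⇒ 3j(6 2 6; 5 -1 -4)² = 27/910, sgn +1
4πI² = N·(3j₀)²·(3jₘ)² = 27/55
I = -1·√(0.490909/4π) = -0.19764945

-0.197649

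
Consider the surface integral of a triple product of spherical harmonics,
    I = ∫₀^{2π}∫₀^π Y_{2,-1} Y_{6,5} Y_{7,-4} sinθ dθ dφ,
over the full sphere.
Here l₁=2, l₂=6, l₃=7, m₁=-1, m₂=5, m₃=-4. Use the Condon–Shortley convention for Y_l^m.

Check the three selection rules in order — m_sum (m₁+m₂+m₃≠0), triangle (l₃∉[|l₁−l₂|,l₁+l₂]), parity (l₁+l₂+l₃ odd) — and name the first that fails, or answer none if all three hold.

parity

Σmᵢ = 0  ✓
l₃∈[|l₁−l₂|,l₁+l₂]=[4,8], have l₃=7  ✓
Σlᵢ = 15 ⇒ odd  ✗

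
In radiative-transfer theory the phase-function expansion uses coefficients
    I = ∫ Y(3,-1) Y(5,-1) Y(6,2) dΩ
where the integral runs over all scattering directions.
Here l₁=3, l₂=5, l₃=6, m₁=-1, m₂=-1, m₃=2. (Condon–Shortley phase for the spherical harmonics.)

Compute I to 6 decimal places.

m-sum 0 ✓  L=14 even ✓  2≤6≤8 ✓
Π(2lᵢ+1) = 7×11×13 = 1001
triangle coeff Δ(3,5,6) = 1/675675
Σ_t [0,2]: t=0:+1/8640 t=1:−1/2304 t=2:+1/8640 = -7/34560
(3j)²=7/429 [(3 5 6; 0 0 0)], sign=-1
Σ_t [0,2]: t=0:+1/27648 t=1:−1/4320 t=2:+1/11520 = -1/9216
(3j)²=2/143 [(3 5 6; -1 -1 2)], sign=-1
⇒ 4πI² = 98/429
I = (+1)√(98/429/(4π)) = 0.13482780

0.134828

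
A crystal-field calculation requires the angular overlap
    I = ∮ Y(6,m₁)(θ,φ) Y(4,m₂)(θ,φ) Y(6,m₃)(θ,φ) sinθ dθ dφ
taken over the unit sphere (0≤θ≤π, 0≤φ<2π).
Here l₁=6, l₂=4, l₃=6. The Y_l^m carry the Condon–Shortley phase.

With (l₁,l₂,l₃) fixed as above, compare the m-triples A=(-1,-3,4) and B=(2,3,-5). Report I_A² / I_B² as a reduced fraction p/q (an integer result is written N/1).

Same 6,4,6: normalisation and zero-m 3j drop out of the ratio.
A: Δ: 4! 8! 4! / 17! → 1/15315300; sum: t=0:+1/725760 t=1:−1/207360 = -1/290304; 3j²(6 4 6; -1 -3 4) = Δ·Π!·Σ² = 125/7293  (sign -1)
B: Δ: 4! 8! 4! / 17! → 1/15315300; sum: t=3:−1/725760 t=4:+1/5806080 = -1/829440; 3j²(6 4 6; 2 3 -5) = Δ·Π!·Σ² = 49/2652  (sign +1)
I_A²/I_B² = (125/7293)/(49/2652) = 500/539

500/539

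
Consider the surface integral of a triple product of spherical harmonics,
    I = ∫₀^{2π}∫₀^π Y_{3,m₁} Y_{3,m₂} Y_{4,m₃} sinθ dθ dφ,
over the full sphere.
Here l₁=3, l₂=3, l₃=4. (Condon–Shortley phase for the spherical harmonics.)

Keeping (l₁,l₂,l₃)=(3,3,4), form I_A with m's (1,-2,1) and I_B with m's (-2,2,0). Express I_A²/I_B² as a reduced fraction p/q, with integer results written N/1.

32/49

Same 3,3,4: normalisation and zero-m 3j drop out of the ratio.
A: Δ: 2! 4! 4! / 11! → 1/34650; sum: t=0:+1/48 t=1:−1/144 = 1/72; 3j²(3 3 4; 1 -2 1) = Δ·Π!·Σ² = 16/693  (sign -1)
B: Δ: 2! 4! 4! / 11! → 1/34650; sum: t=1:−1/576 t=2:+1/72 = 7/576; 3j²(3 3 4; -2 2 0) = Δ·Π!·Σ² = 7/198  (sign +1)
I_A²/I_B² = (16/693)/(7/198) = 32/49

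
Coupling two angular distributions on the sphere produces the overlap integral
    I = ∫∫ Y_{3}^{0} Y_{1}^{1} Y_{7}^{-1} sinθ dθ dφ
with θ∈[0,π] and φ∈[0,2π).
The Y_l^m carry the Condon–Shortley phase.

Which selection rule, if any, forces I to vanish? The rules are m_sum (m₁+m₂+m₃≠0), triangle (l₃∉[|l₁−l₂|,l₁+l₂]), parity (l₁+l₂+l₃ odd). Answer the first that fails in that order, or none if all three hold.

m₁+m₂+m₃ = 0 + 1 − 1 = 0  ✓
triangle: |3−1|=2 ≤ l₃=7 ≤ 3+1=4  ✗
parity: l₁+l₂+l₃ = 11 is odd

triangle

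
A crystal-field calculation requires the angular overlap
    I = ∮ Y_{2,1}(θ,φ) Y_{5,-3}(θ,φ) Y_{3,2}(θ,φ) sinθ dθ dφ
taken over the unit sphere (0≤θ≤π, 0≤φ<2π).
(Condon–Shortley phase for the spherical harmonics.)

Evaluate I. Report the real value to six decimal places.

-0.253584

m-sum 0 ✓  L=10 even ✓  3≤3≤7 ✓
Π(2lᵢ+1) = 5×11×7 = 385
triangle coeff Δ(2,5,3) = 1/2310
Σ_t [2,2]: t=2:+1/144 = 1/144
(3j)²=10/231 [(2 5 3; 0 0 0)], sign=-1
Σ_t [1,1]: t=1:−1/720 = -1/720
(3j)²=8/165 [(2 5 3; 1 -3 2)], sign=+1
⇒ 4πI² = 80/99
I = (-1)√(80/99/(4π)) = -0.25358436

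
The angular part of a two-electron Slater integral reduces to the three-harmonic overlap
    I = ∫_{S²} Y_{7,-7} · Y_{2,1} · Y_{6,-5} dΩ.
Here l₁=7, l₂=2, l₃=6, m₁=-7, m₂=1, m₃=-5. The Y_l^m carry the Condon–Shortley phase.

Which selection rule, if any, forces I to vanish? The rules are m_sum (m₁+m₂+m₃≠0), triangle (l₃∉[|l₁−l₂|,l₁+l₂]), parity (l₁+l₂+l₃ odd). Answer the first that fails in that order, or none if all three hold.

azimuthal sum: -7 + 1 − 5 = -11  ✗
5 ≤ 6 ≤ 9 (triangle on l)
L = 7 + 2 + 6 = 15 (odd)

m_sum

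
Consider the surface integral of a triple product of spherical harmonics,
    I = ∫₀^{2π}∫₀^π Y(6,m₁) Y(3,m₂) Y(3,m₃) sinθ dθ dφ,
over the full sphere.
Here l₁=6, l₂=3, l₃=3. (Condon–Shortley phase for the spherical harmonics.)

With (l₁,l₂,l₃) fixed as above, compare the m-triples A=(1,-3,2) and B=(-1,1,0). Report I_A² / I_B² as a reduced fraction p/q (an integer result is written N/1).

Same 6,3,3: normalisation and zero-m 3j drop out of the ratio.
A: Δ: 6! 6! 0! / 13! → 1/12012; sum: t=0:+1/86400 = 1/86400; 3j²(6 3 3; 1 -3 2) = Δ·Π!·Σ² = 1/1716  (sign -1)
B: Δ: 6! 6! 0! / 13! → 1/12012; sum: t=4:+1/1728 = 1/1728; 3j²(6 3 3; -1 1 0) = Δ·Π!·Σ² = 25/858  (sign -1)
I_A²/I_B² = (1/1716)/(25/858) = 1/50

1/50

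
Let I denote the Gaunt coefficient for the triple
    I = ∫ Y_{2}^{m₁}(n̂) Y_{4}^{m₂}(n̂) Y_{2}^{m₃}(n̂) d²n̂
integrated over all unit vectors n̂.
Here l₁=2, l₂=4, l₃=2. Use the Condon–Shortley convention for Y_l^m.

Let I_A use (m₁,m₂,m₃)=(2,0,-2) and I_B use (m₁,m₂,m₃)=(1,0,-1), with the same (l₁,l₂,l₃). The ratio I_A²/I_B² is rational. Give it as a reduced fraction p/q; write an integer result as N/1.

1/16

Shared (l₁,l₂,l₃)=(2,4,2): N and (l;000)² cancel in I_A²/I_B².
A: Δ = 4!·0!·4!/9! = 1/630; Racah Σ t=0..0: t=0:+1/576 = 1/576; ⇒ 3j(2 4 2; 2 0 -2)² = 1/630, sgn +1
B: Δ = 4!·0!·4!/9! = 1/630; Racah Σ t=1..1: t=1:−1/36 = -1/36; ⇒ 3j(2 4 2; 1 0 -1)² = 8/315, sgn +1
I_A²/I_B² = (1/630)/(8/315) = 1/16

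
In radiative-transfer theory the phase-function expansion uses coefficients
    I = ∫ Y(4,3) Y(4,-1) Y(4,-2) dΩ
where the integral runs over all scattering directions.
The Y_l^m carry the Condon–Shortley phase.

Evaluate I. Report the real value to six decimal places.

-0.063661

m-sum 0 ✓  L=12 even ✓  0≤4≤8 ✓
Π(2lᵢ+1) = 9×9×9 = 729
triangle coeff Δ(4,4,4) = 1/450450
Σ_t [0,4]: t=0:+1/13824 t=1:−1/216 t=2:+1/64 t=3:−1/216 t=4:+1/13824 = 5/768
(3j)²=18/1001 [(4 4 4; 0 0 0)], sign=+1
Σ_t [0,1]: t=0:+1/864 t=1:−1/576 = -1/1728
(3j)²=5/1287 [(4 4 4; 3 -1 -2)], sign=-1
⇒ 4πI² = 7290/143143
I = (-1)√(7290/143143/(4π)) = -0.06366105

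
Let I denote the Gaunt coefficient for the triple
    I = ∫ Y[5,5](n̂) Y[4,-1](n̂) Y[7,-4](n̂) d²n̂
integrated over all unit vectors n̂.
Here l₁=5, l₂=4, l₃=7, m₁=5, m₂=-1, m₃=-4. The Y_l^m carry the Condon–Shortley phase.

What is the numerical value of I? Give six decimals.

-0.135388

Rules hold: Σm=0, L=16 even, 1≤7≤9.
N = 11·9·15 = 1485
Δ = 2!·8!·6!/17! = 1/6126120
Racah Σ t=0..2: t=0:+1/69120 t=1:−1/20736 t=2:+1/69120 = -1/51840
⇒ 3j(5 4 7; 0 0 0)² = 280/21879, sgn +1
Racah Σ t=0..0: t=0:+1/2903040 = 1/2903040
⇒ 3j(5 4 7; 5 -1 -4)² = 75/6188, sgn -1
4πI² = N·(3j₀)²·(3jₘ)² = 11250/48841
I = -1·√(0.230339/4π) = -0.13538765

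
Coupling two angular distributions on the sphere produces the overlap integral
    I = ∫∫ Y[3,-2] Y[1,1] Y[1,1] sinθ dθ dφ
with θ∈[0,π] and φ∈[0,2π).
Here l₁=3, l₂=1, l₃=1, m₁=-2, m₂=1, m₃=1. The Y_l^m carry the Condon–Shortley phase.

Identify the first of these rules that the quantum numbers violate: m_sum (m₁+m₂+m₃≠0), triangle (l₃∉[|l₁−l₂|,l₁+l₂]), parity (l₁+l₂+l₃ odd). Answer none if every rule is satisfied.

triangle

azimuthal sum: -2 + 1 + 1 = 0  ✓
2 ≤ 1 ≤ 4 (triangle on l)  ✗
L = 3 + 1 + 1 = 5 (odd)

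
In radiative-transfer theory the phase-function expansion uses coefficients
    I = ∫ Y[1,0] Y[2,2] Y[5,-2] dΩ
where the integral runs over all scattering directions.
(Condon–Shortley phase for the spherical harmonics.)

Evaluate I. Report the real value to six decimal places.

l₃=5 ∉ [1,3] — triangle fails ⇒ I = 0

0.000000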